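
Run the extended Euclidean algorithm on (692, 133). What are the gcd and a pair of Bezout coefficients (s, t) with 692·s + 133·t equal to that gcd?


Euclidean algorithm on (692, 133) — divide until remainder is 0:
  692 = 5 · 133 + 27
  133 = 4 · 27 + 25
  27 = 1 · 25 + 2
  25 = 12 · 2 + 1
  2 = 2 · 1 + 0
gcd(692, 133) = 1.
Track Bezout coefficients alongside the remainders: start with r₀ = 692 = a·1 + b·0 (s = 1, t = 0) and r₁ = 133 = a·0 + b·1 (s = 0, t = 1); each new remainder r_{k+1} = r_{k-1} − q_k·r_k inherits s_{k+1} = s_{k-1} − q_k·s_k, t_{k+1} = t_{k-1} − q_k·t_k, so r_k = a·s_k + b·t_k at every step:
  q = 5: r = 27, s = 1 − 5·0 = 1, t = 0 − 5·1 = -5  (check: 692·1 + 133·(-5) = 27)
  q = 4: r = 25, s = 0 − 4·1 = -4, t = 1 − 4·(-5) = 21  (check: 692·(-4) + 133·21 = 25)
  q = 1: r = 2, s = 1 − 1·(-4) = 5, t = -5 − 1·21 = -26  (check: 692·5 + 133·(-26) = 2)
  q = 12: r = 1, s = -4 − 12·5 = -64, t = 21 − 12·(-26) = 333  (check: 692·(-64) + 133·333 = 1)
The row with r = 1 (the gcd) gives the Bezout coefficients s = -64, t = 333.
Result: 692 · (-64) + 133 · (333) = 1.

gcd(692, 133) = 1; s = -64, t = 333 (check: 692·(-64) + 133·333 = 1).


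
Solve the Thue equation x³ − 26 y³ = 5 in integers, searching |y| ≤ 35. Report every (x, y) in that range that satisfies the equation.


The equation is x³ - 26y³ = 5. For fixed y, x³ = 26·y³ + 5, so a solution requires the RHS to be a perfect cube.
Strategy: iterate y from -35 to 35, compute RHS = 26·y³ + 5, and check whether it is a (positive or negative) perfect cube.
Check small values of y:
  y = 0: RHS = 5 is not a perfect cube.
  y = 1: RHS = 31 is not a perfect cube.
  y = -1: RHS = -21 is not a perfect cube.
  y = 2: RHS = 213 is not a perfect cube.
  y = -2: RHS = -203 is not a perfect cube.
  y = 3: RHS = 707 is not a perfect cube.
  y = -3: RHS = -697 is not a perfect cube.
Continuing the search up to |y| = 35 finds no solutions either.
No (x, y) in the scanned range satisfies the equation.

No integer solutions with |y| ≤ 35.


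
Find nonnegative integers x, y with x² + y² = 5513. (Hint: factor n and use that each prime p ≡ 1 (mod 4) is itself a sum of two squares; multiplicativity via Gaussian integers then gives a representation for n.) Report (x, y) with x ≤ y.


Step 1: Factor n = 5513 = 37 · 149.
Step 2: Check the mod-4 condition on each prime factor: 37 ≡ 1 (mod 4), exponent 1; 149 ≡ 1 (mod 4), exponent 1.
All primes ≡ 3 (mod 4) appear to even exponent (or don't appear), so by the two-squares theorem n IS expressible as a sum of two squares.
Step 3: Build a representation. Here n = 37 · 149 is a product of primes ≡ 1 (mod 4). Each prime p ≡ 1 (mod 4) is itself a sum of two squares; find a² by testing p − a² for a perfect square:
  37: 37 − 1² = 36 = 6² ⇒ 37 = 1² + 6².
  149: 149 − 1² = 148, 149 − 2² = 145, 149 − 3² = 140, 149 − 4² = 133, 149 − 5² = 124, 149 − 6² = 113, 149 − 7² = 100 = 10² ⇒ 149 = 7² + 10².
  Combine using the Brahmagupta–Fibonacci identity (a² + b²)(c² + d²) = (ac − bd)² + (ad + bc)² = (ac + bd)² + (ad − bc)²:
  37 · 149 = 5513: from (1² + 6²)(7² + 10²), take (1·7 − 6·10, 1·10 + 6·7) = (7 − 60, 10 + 42) = (-53, 52); dropping signs (only squares matter) gives (53, 52); check 53² + 52² = 2809 + 2704 = 5513 ✓.
Step 4: Order so x ≤ y and verify: 52² + 53² = 2704 + 2809 = 5513 = n. ✓

n = 5513 = 52² + 53² (one valid representation with x ≤ y).


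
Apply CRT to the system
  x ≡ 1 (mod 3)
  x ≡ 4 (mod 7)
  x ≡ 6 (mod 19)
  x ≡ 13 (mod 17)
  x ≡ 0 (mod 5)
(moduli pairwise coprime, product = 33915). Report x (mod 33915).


Product of moduli M = 3 · 7 · 19 · 17 · 5 = 33915.
Merge one congruence at a time:
  Start: x ≡ 1 (mod 3).
  Combine with x ≡ 4 (mod 7); new modulus lcm = 21.
    Write x = 1 + 3·t and substitute into x ≡ 4 (mod 7): 3·t ≡ 4 − 1 = 3 (mod 7).
    The inverse of 3 mod 7 is 5 (since 3·5 = 15 = 2·7 + 1), so t ≡ 5·3 = 15 ≡ 1 (mod 7).
    Then x = 1 + 3·1 = 4, valid modulo lcm(3, 7) = 21: x ≡ 4 (mod 21).
  Combine with x ≡ 6 (mod 19); new modulus lcm = 399.
    Write x = 4 + 21·t and substitute into x ≡ 6 (mod 19): 21·t ≡ 6 − 4 = 2 (mod 19).
    Reduce coefficients mod 19: 2·t ≡ 2 (mod 19).
    The inverse of 2 mod 19 is 10 (since 2·10 = 20 = 1·19 + 1), so t ≡ 10·2 = 20 ≡ 1 (mod 19).
    Then x = 4 + 21·1 = 25, valid modulo lcm(21, 19) = 399: x ≡ 25 (mod 399).
  Combine with x ≡ 13 (mod 17); new modulus lcm = 6783.
    Write x = 25 + 399·t and substitute into x ≡ 13 (mod 17): 399·t ≡ 13 − 25 = -12 (mod 17).
    Reduce coefficients mod 17: 8·t ≡ 5 (mod 17).
    The inverse of 8 mod 17 is 15 (since 8·15 = 120 = 7·17 + 1), so t ≡ 15·5 = 75 ≡ 7 (mod 17).
    Then x = 25 + 399·7 = 2818, valid modulo lcm(399, 17) = 6783: x ≡ 2818 (mod 6783).
  Combine with x ≡ 0 (mod 5); new modulus lcm = 33915.
    Write x = 2818 + 6783·t and substitute into x ≡ 0 (mod 5): 6783·t ≡ 0 − 2818 = -2818 (mod 5).
    Reduce coefficients mod 5: 3·t ≡ 2 (mod 5).
    The inverse of 3 mod 5 is 2 (since 3·2 = 6 = 1·5 + 1), so t ≡ 2·2 = 4 ≡ 4 (mod 5).
    Then x = 2818 + 6783·4 = 29950, valid modulo lcm(6783, 5) = 33915: x ≡ 29950 (mod 33915).
Verify against each original: 29950 mod 3 = 1, 29950 mod 7 = 4, 29950 mod 19 = 6, 29950 mod 17 = 13, 29950 mod 5 = 0.

x ≡ 29950 (mod 33915).


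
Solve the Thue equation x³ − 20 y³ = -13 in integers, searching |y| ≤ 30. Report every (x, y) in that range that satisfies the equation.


The equation is x³ - 20y³ = -13. For fixed y, x³ = 20·y³ − 13, so a solution requires the RHS to be a perfect cube.
Strategy: iterate y from -30 to 30, compute RHS = 20·y³ − 13, and check whether it is a (positive or negative) perfect cube.
Check small values of y:
  y = 0: RHS = -13 is not a perfect cube.
  y = 1: RHS = 7 is not a perfect cube.
  y = -1: RHS = -33 is not a perfect cube.
  y = 2: RHS = 147 is not a perfect cube.
  y = -2: RHS = -173 is not a perfect cube.
  y = 3: RHS = 527 is not a perfect cube.
  y = -3: RHS = -553 is not a perfect cube.
Continuing the search up to |y| = 30 finds no solutions either.
No (x, y) in the scanned range satisfies the equation.

No integer solutions with |y| ≤ 30.


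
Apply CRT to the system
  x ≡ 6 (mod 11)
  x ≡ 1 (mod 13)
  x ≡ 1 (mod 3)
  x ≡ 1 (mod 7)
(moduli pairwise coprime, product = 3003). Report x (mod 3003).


Product of moduli M = 11 · 13 · 3 · 7 = 3003.
Merge one congruence at a time:
  Start: x ≡ 6 (mod 11).
  Combine with x ≡ 1 (mod 13); new modulus lcm = 143.
    Write x = 6 + 11·t and substitute into x ≡ 1 (mod 13): 11·t ≡ 1 − 6 = -5 (mod 13).
    Reduce coefficients mod 13: 11·t ≡ 8 (mod 13).
    The inverse of 11 mod 13 is 6 (since 11·6 = 66 = 5·13 + 1), so t ≡ 6·8 = 48 ≡ 9 (mod 13).
    Then x = 6 + 11·9 = 105, valid modulo lcm(11, 13) = 143: x ≡ 105 (mod 143).
  Combine with x ≡ 1 (mod 3); new modulus lcm = 429.
    Write x = 105 + 143·t and substitute into x ≡ 1 (mod 3): 143·t ≡ 1 − 105 = -104 (mod 3).
    Reduce coefficients mod 3: 2·t ≡ 1 (mod 3).
    The inverse of 2 mod 3 is 2 (since 2·2 = 4 = 1·3 + 1), so t ≡ 2·1 = 2 ≡ 2 (mod 3).
    Then x = 105 + 143·2 = 391, valid modulo lcm(143, 3) = 429: x ≡ 391 (mod 429).
  Combine with x ≡ 1 (mod 7); new modulus lcm = 3003.
    Write x = 391 + 429·t and substitute into x ≡ 1 (mod 7): 429·t ≡ 1 − 391 = -390 (mod 7).
    Reduce coefficients mod 7: 2·t ≡ 2 (mod 7).
    The inverse of 2 mod 7 is 4 (since 2·4 = 8 = 1·7 + 1), so t ≡ 4·2 = 8 ≡ 1 (mod 7).
    Then x = 391 + 429·1 = 820, valid modulo lcm(429, 7) = 3003: x ≡ 820 (mod 3003).
Verify against each original: 820 mod 11 = 6, 820 mod 13 = 1, 820 mod 3 = 1, 820 mod 7 = 1.

x ≡ 820 (mod 3003).


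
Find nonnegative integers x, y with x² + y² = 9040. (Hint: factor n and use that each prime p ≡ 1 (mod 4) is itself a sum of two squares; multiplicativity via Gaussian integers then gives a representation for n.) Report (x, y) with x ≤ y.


Step 1: Factor n = 9040 = 2^4 · 5 · 113.
Step 2: Check the mod-4 condition on each prime factor: 2 = 2 (special); 5 ≡ 1 (mod 4), exponent 1; 113 ≡ 1 (mod 4), exponent 1.
All primes ≡ 3 (mod 4) appear to even exponent (or don't appear), so by the two-squares theorem n IS expressible as a sum of two squares.
Step 3: Build a representation. Group n = k² · m with k = 4 and m = 5 · 113 = 565 (a product of primes ≡ 1 (mod 4)); a representation of m scales to one of n via (k·x)² + (k·y)² = k²(x² + y²). Each prime p ≡ 1 (mod 4) is itself a sum of two squares; find a² by testing p − a² for a perfect square:
  5: 5 − 1² = 4 = 2² ⇒ 5 = 1² + 2².
  113: 113 − 1² = 112, 113 − 2² = 109, 113 − 3² = 104, 113 − 4² = 97, 113 − 5² = 88, 113 − 6² = 77, 113 − 7² = 64 = 8² ⇒ 113 = 7² + 8².
  Combine using the Brahmagupta–Fibonacci identity (a² + b²)(c² + d²) = (ac − bd)² + (ad + bc)² = (ac + bd)² + (ad − bc)²:
  5 · 113 = 565: from (1² + 2²)(7² + 8²), take (1·7 − 2·8, 1·8 + 2·7) = (7 − 16, 8 + 14) = (-9, 22); dropping signs (only squares matter) gives (9, 22); check 9² + 22² = 81 + 484 = 565 ✓.
  Scale by k = 4: (4·9, 4·22) = (36, 88).
Step 4: Order so x ≤ y and verify: 36² + 88² = 1296 + 7744 = 9040 = n. ✓

n = 9040 = 36² + 88² (one valid representation with x ≤ y).


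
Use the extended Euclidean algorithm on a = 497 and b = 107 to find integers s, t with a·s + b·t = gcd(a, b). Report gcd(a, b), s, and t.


Euclidean algorithm on (497, 107) — divide until remainder is 0:
  497 = 4 · 107 + 69
  107 = 1 · 69 + 38
  69 = 1 · 38 + 31
  38 = 1 · 31 + 7
  31 = 4 · 7 + 3
  7 = 2 · 3 + 1
  3 = 3 · 1 + 0
gcd(497, 107) = 1.
Track Bezout coefficients alongside the remainders: start with r₀ = 497 = a·1 + b·0 (s = 1, t = 0) and r₁ = 107 = a·0 + b·1 (s = 0, t = 1); each new remainder r_{k+1} = r_{k-1} − q_k·r_k inherits s_{k+1} = s_{k-1} − q_k·s_k, t_{k+1} = t_{k-1} − q_k·t_k, so r_k = a·s_k + b·t_k at every step:
  q = 4: r = 69, s = 1 − 4·0 = 1, t = 0 − 4·1 = -4  (check: 497·1 + 107·(-4) = 69)
  q = 1: r = 38, s = 0 − 1·1 = -1, t = 1 − 1·(-4) = 5  (check: 497·(-1) + 107·5 = 38)
  q = 1: r = 31, s = 1 − 1·(-1) = 2, t = -4 − 1·5 = -9  (check: 497·2 + 107·(-9) = 31)
  q = 1: r = 7, s = -1 − 1·2 = -3, t = 5 − 1·(-9) = 14  (check: 497·(-3) + 107·14 = 7)
  q = 4: r = 3, s = 2 − 4·(-3) = 14, t = -9 − 4·14 = -65  (check: 497·14 + 107·(-65) = 3)
  q = 2: r = 1, s = -3 − 2·14 = -31, t = 14 − 2·(-65) = 144  (check: 497·(-31) + 107·144 = 1)
The row with r = 1 (the gcd) gives the Bezout coefficients s = -31, t = 144.
Result: 497 · (-31) + 107 · (144) = 1.

gcd(497, 107) = 1; s = -31, t = 144 (check: 497·(-31) + 107·144 = 1).


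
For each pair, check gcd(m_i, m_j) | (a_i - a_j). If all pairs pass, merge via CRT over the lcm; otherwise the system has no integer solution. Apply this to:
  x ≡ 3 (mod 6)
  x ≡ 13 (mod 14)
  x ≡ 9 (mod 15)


Moduli 6, 14, 15 are not pairwise coprime, so CRT works modulo lcm(m_i) when all pairwise compatibility conditions hold.
Pairwise compatibility: gcd(m_i, m_j) must divide a_i - a_j for every pair.
Merge one congruence at a time:
  Start: x ≡ 3 (mod 6).
  Combine with x ≡ 13 (mod 14): gcd(6, 14) = 2; 13 - 3 = 10, which IS divisible by 2, so compatible.
    Write x = 3 + 6·t and substitute into x ≡ 13 (mod 14): 6·t ≡ 13 − 3 = 10 (mod 14).
    Divide the congruence (and modulus) by g = 2: 3·t ≡ 5 (mod 7).
    The inverse of 3 mod 7 is 5 (since 3·5 = 15 = 2·7 + 1), so t ≡ 5·5 = 25 ≡ 4 (mod 7).
    Then x = 3 + 6·4 = 27, valid modulo lcm(6, 14) = 42: x ≡ 27 (mod 42).
  Combine with x ≡ 9 (mod 15): gcd(42, 15) = 3; 9 - 27 = -18, which IS divisible by 3, so compatible.
    Write x = 27 + 42·t and substitute into x ≡ 9 (mod 15): 42·t ≡ 9 − 27 = -18 (mod 15).
    Divide the congruence (and modulus) by g = 3: 14·t ≡ -6 (mod 5).
    Reduce coefficients mod 5: 4·t ≡ 4 (mod 5).
    The inverse of 4 mod 5 is 4 (since 4·4 = 16 = 3·5 + 1), so t ≡ 4·4 = 16 ≡ 1 (mod 5).
    Then x = 27 + 42·1 = 69, valid modulo lcm(42, 15) = 210: x ≡ 69 (mod 210).
Verify: 69 mod 6 = 3, 69 mod 14 = 13, 69 mod 15 = 9.

x ≡ 69 (mod 210).


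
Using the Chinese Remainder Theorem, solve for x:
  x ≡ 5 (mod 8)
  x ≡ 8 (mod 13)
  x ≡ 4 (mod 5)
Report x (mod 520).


Moduli 8, 13, 5 are pairwise coprime; by CRT there is a unique solution modulo M = 8 · 13 · 5 = 520.
Solve pairwise, accumulating the modulus:
  Start with x ≡ 5 (mod 8).
  Combine with x ≡ 8 (mod 13): since gcd(8, 13) = 1, we get a unique residue mod 104.
    Write x = 5 + 8·t and substitute into x ≡ 8 (mod 13): 8·t ≡ 8 − 5 = 3 (mod 13).
    The inverse of 8 mod 13 is 5 (since 8·5 = 40 = 3·13 + 1), so t ≡ 5·3 = 15 ≡ 2 (mod 13).
    Then x = 5 + 8·2 = 21, valid modulo lcm(8, 13) = 104: x ≡ 21 (mod 104).
  Combine with x ≡ 4 (mod 5): since gcd(104, 5) = 1, we get a unique residue mod 520.
    Write x = 21 + 104·t and substitute into x ≡ 4 (mod 5): 104·t ≡ 4 − 21 = -17 (mod 5).
    Reduce coefficients mod 5: 4·t ≡ 3 (mod 5).
    The inverse of 4 mod 5 is 4 (since 4·4 = 16 = 3·5 + 1), so t ≡ 4·3 = 12 ≡ 2 (mod 5).
    Then x = 21 + 104·2 = 229, valid modulo lcm(104, 5) = 520: x ≡ 229 (mod 520).
Verify: 229 mod 8 = 5 ✓, 229 mod 13 = 8 ✓, 229 mod 5 = 4 ✓.

x ≡ 229 (mod 520).


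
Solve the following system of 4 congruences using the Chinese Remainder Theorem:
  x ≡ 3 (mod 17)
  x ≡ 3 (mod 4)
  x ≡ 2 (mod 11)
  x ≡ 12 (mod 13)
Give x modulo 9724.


Product of moduli M = 17 · 4 · 11 · 13 = 9724.
Merge one congruence at a time:
  Start: x ≡ 3 (mod 17).
  Combine with x ≡ 3 (mod 4); new modulus lcm = 68.
    Write x = 3 + 17·t and substitute into x ≡ 3 (mod 4): 17·t ≡ 3 − 3 = 0 (mod 4).
    Reduce coefficients mod 4: 1·t ≡ 0 (mod 4).
    So t ≡ 0 (mod 4).
    Then x = 3 + 17·0 = 3, valid modulo lcm(17, 4) = 68: x ≡ 3 (mod 68).
  Combine with x ≡ 2 (mod 11); new modulus lcm = 748.
    Write x = 3 + 68·t and substitute into x ≡ 2 (mod 11): 68·t ≡ 2 − 3 = -1 (mod 11).
    Reduce coefficients mod 11: 2·t ≡ 10 (mod 11).
    The inverse of 2 mod 11 is 6 (since 2·6 = 12 = 1·11 + 1), so t ≡ 6·10 = 60 ≡ 5 (mod 11).
    Then x = 3 + 68·5 = 343, valid modulo lcm(68, 11) = 748: x ≡ 343 (mod 748).
  Combine with x ≡ 12 (mod 13); new modulus lcm = 9724.
    Write x = 343 + 748·t and substitute into x ≡ 12 (mod 13): 748·t ≡ 12 − 343 = -331 (mod 13).
    Reduce coefficients mod 13: 7·t ≡ 7 (mod 13).
    The inverse of 7 mod 13 is 2 (since 7·2 = 14 = 1·13 + 1), so t ≡ 2·7 = 14 ≡ 1 (mod 13).
    Then x = 343 + 748·1 = 1091, valid modulo lcm(748, 13) = 9724: x ≡ 1091 (mod 9724).
Verify against each original: 1091 mod 17 = 3, 1091 mod 4 = 3, 1091 mod 11 = 2, 1091 mod 13 = 12.

x ≡ 1091 (mod 9724).


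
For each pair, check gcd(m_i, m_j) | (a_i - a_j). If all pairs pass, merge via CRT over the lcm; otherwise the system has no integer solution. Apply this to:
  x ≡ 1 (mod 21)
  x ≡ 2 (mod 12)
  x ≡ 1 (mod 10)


Moduli 21, 12, 10 are not pairwise coprime, so CRT works modulo lcm(m_i) when all pairwise compatibility conditions hold.
Pairwise compatibility: gcd(m_i, m_j) must divide a_i - a_j for every pair.
Merge one congruence at a time:
  Start: x ≡ 1 (mod 21).
  Combine with x ≡ 2 (mod 12): gcd(21, 12) = 3, and 2 - 1 = 1 is NOT divisible by 3.
    ⇒ system is inconsistent (no integer solution).

No solution (the system is inconsistent).


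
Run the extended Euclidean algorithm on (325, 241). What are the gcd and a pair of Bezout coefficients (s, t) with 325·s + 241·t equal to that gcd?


Euclidean algorithm on (325, 241) — divide until remainder is 0:
  325 = 1 · 241 + 84
  241 = 2 · 84 + 73
  84 = 1 · 73 + 11
  73 = 6 · 11 + 7
  11 = 1 · 7 + 4
  7 = 1 · 4 + 3
  4 = 1 · 3 + 1
  3 = 3 · 1 + 0
gcd(325, 241) = 1.
Track Bezout coefficients alongside the remainders: start with r₀ = 325 = a·1 + b·0 (s = 1, t = 0) and r₁ = 241 = a·0 + b·1 (s = 0, t = 1); each new remainder r_{k+1} = r_{k-1} − q_k·r_k inherits s_{k+1} = s_{k-1} − q_k·s_k, t_{k+1} = t_{k-1} − q_k·t_k, so r_k = a·s_k + b·t_k at every step:
  q = 1: r = 84, s = 1 − 1·0 = 1, t = 0 − 1·1 = -1  (check: 325·1 + 241·(-1) = 84)
  q = 2: r = 73, s = 0 − 2·1 = -2, t = 1 − 2·(-1) = 3  (check: 325·(-2) + 241·3 = 73)
  q = 1: r = 11, s = 1 − 1·(-2) = 3, t = -1 − 1·3 = -4  (check: 325·3 + 241·(-4) = 11)
  q = 6: r = 7, s = -2 − 6·3 = -20, t = 3 − 6·(-4) = 27  (check: 325·(-20) + 241·27 = 7)
  q = 1: r = 4, s = 3 − 1·(-20) = 23, t = -4 − 1·27 = -31  (check: 325·23 + 241·(-31) = 4)
  q = 1: r = 3, s = -20 − 1·23 = -43, t = 27 − 1·(-31) = 58  (check: 325·(-43) + 241·58 = 3)
  q = 1: r = 1, s = 23 − 1·(-43) = 66, t = -31 − 1·58 = -89  (check: 325·66 + 241·(-89) = 1)
The row with r = 1 (the gcd) gives the Bezout coefficients s = 66, t = -89.
Result: 325 · (66) + 241 · (-89) = 1.

gcd(325, 241) = 1; s = 66, t = -89 (check: 325·66 + 241·(-89) = 1).


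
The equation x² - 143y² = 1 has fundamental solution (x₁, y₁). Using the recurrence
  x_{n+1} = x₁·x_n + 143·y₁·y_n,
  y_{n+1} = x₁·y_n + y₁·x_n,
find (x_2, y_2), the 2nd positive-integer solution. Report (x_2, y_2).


Step 1: Find the fundamental solution (x₁, y₁) of x² - 143y² = 1.
  Expand √143 as a continued fraction. a₀ = ⌊√143⌋ = 11; iterate m_{k+1} = d_k·a_k − m_k, d_{k+1} = (143 − m_{k+1}²)/d_k, a_{k+1} = ⌊(a₀ + m_{k+1})/d_{k+1}⌋ (starting m₀ = 0, d₀ = 1), with convergents p_k = a_k·p_{k-1} + p_{k-2}, q_k = a_k·q_{k-1} + q_{k-2} (p₋₁ = 1, q₋₁ = 0):
  k = 0: a₀ = 11; p₀/q₀ = 11/1; p₀² − 143·q₀² = 121 − 143 = -22.
  k = 1: m = 11, d = 22, a = ⌊(11 + 11)/22⌋ = 1; p/q = (1·11 + 1)/(1·1 + 0) = 12/1; p² − 143·q² = 144 − 143 = 1.
  The first convergent with p² − 143·q² = 1 gives the fundamental solution (x₁, y₁) = (12, 1).
Step 2: Apply the recurrence (x_{n+1}, y_{n+1}) = (x₁x_n + 143y₁y_n, x₁y_n + y₁x_n) repeatedly.
  From (x_1, y_1) = (12, 1): x_2 = 12·12 + 143·1·1 = 287; y_2 = 12·1 + 1·12 = 24.
Step 3: Verify x_2² - 143·y_2² = 82369 - 82368 = 1 (should be 1). ✓

(x_1, y_1) = (12, 1); (x_2, y_2) = (287, 24).


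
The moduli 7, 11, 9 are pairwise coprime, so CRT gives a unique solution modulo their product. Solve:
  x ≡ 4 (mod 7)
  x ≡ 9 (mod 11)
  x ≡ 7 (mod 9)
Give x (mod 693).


Moduli 7, 11, 9 are pairwise coprime; by CRT there is a unique solution modulo M = 7 · 11 · 9 = 693.
Solve pairwise, accumulating the modulus:
  Start with x ≡ 4 (mod 7).
  Combine with x ≡ 9 (mod 11): since gcd(7, 11) = 1, we get a unique residue mod 77.
    Write x = 4 + 7·t and substitute into x ≡ 9 (mod 11): 7·t ≡ 9 − 4 = 5 (mod 11).
    The inverse of 7 mod 11 is 8 (since 7·8 = 56 = 5·11 + 1), so t ≡ 8·5 = 40 ≡ 7 (mod 11).
    Then x = 4 + 7·7 = 53, valid modulo lcm(7, 11) = 77: x ≡ 53 (mod 77).
  Combine with x ≡ 7 (mod 9): since gcd(77, 9) = 1, we get a unique residue mod 693.
    Write x = 53 + 77·t and substitute into x ≡ 7 (mod 9): 77·t ≡ 7 − 53 = -46 (mod 9).
    Reduce coefficients mod 9: 5·t ≡ 8 (mod 9).
    The inverse of 5 mod 9 is 2 (since 5·2 = 10 = 1·9 + 1), so t ≡ 2·8 = 16 ≡ 7 (mod 9).
    Then x = 53 + 77·7 = 592, valid modulo lcm(77, 9) = 693: x ≡ 592 (mod 693).
Verify: 592 mod 7 = 4 ✓, 592 mod 11 = 9 ✓, 592 mod 9 = 7 ✓.

x ≡ 592 (mod 693).


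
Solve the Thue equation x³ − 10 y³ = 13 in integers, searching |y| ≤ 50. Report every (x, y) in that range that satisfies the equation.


The equation is x³ - 10y³ = 13. For fixed y, x³ = 10·y³ + 13, so a solution requires the RHS to be a perfect cube.
Strategy: iterate y from -50 to 50, compute RHS = 10·y³ + 13, and check whether it is a (positive or negative) perfect cube.
Check small values of y:
  y = 0: RHS = 13 is not a perfect cube.
  y = 1: RHS = 23 is not a perfect cube.
  y = -1: RHS = 3 is not a perfect cube.
  y = 2: RHS = 93 is not a perfect cube.
  y = -2: RHS = -67 is not a perfect cube.
  y = 3: RHS = 283 is not a perfect cube.
  y = -3: RHS = -257 is not a perfect cube.
Continuing the search up to |y| = 50 finds no solutions either.
No (x, y) in the scanned range satisfies the equation.

No integer solutions with |y| ≤ 50.


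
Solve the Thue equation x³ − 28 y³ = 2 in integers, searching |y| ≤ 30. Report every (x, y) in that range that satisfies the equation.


The equation is x³ - 28y³ = 2. For fixed y, x³ = 28·y³ + 2, so a solution requires the RHS to be a perfect cube.
Strategy: iterate y from -30 to 30, compute RHS = 28·y³ + 2, and check whether it is a (positive or negative) perfect cube.
Check small values of y:
  y = 0: RHS = 2 is not a perfect cube.
  y = 1: RHS = 30 is not a perfect cube.
  y = -1: RHS = -26 is not a perfect cube.
  y = 2: RHS = 226 is not a perfect cube.
  y = -2: RHS = -222 is not a perfect cube.
  y = 3: RHS = 758 is not a perfect cube.
  y = -3: RHS = -754 is not a perfect cube.
Continuing the search up to |y| = 30 finds no solutions either.
No (x, y) in the scanned range satisfies the equation.

No integer solutions with |y| ≤ 30.


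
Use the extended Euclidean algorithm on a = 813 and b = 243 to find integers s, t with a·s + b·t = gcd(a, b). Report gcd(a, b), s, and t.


Euclidean algorithm on (813, 243) — divide until remainder is 0:
  813 = 3 · 243 + 84
  243 = 2 · 84 + 75
  84 = 1 · 75 + 9
  75 = 8 · 9 + 3
  9 = 3 · 3 + 0
gcd(813, 243) = 3.
Track Bezout coefficients alongside the remainders: start with r₀ = 813 = a·1 + b·0 (s = 1, t = 0) and r₁ = 243 = a·0 + b·1 (s = 0, t = 1); each new remainder r_{k+1} = r_{k-1} − q_k·r_k inherits s_{k+1} = s_{k-1} − q_k·s_k, t_{k+1} = t_{k-1} − q_k·t_k, so r_k = a·s_k + b·t_k at every step:
  q = 3: r = 84, s = 1 − 3·0 = 1, t = 0 − 3·1 = -3  (check: 813·1 + 243·(-3) = 84)
  q = 2: r = 75, s = 0 − 2·1 = -2, t = 1 − 2·(-3) = 7  (check: 813·(-2) + 243·7 = 75)
  q = 1: r = 9, s = 1 − 1·(-2) = 3, t = -3 − 1·7 = -10  (check: 813·3 + 243·(-10) = 9)
  q = 8: r = 3, s = -2 − 8·3 = -26, t = 7 − 8·(-10) = 87  (check: 813·(-26) + 243·87 = 3)
The row with r = 3 (the gcd) gives the Bezout coefficients s = -26, t = 87.
Result: 813 · (-26) + 243 · (87) = 3.

gcd(813, 243) = 3; s = -26, t = 87 (check: 813·(-26) + 243·87 = 3).


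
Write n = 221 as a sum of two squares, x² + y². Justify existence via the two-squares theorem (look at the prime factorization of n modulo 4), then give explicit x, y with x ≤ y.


Step 1: Factor n = 221 = 13 · 17.
Step 2: Check the mod-4 condition on each prime factor: 13 ≡ 1 (mod 4), exponent 1; 17 ≡ 1 (mod 4), exponent 1.
All primes ≡ 3 (mod 4) appear to even exponent (or don't appear), so by the two-squares theorem n IS expressible as a sum of two squares.
Step 3: Build a representation. Here n = 13 · 17 is a product of primes ≡ 1 (mod 4). Each prime p ≡ 1 (mod 4) is itself a sum of two squares; find a² by testing p − a² for a perfect square:
  13: 13 − 1² = 12, 13 − 2² = 9 = 3² ⇒ 13 = 2² + 3².
  17: 17 − 1² = 16 = 4² ⇒ 17 = 1² + 4².
  Combine using the Brahmagupta–Fibonacci identity (a² + b²)(c² + d²) = (ac − bd)² + (ad + bc)² = (ac + bd)² + (ad − bc)²:
  13 · 17 = 221: from (2² + 3²)(1² + 4²), take (2·1 − 3·4, 2·4 + 3·1) = (2 − 12, 8 + 3) = (-10, 11); dropping signs (only squares matter) gives (10, 11); check 10² + 11² = 100 + 121 = 221 ✓.
Step 4: Order so x ≤ y and verify: 10² + 11² = 100 + 121 = 221 = n. ✓

n = 221 = 10² + 11² (one valid representation with x ≤ y).


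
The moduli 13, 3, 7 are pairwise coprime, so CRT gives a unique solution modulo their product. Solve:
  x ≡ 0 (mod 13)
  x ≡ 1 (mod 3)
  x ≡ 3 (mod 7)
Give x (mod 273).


Moduli 13, 3, 7 are pairwise coprime; by CRT there is a unique solution modulo M = 13 · 3 · 7 = 273.
Solve pairwise, accumulating the modulus:
  Start with x ≡ 0 (mod 13).
  Combine with x ≡ 1 (mod 3): since gcd(13, 3) = 1, we get a unique residue mod 39.
    Write x = 0 + 13·t and substitute into x ≡ 1 (mod 3): 13·t ≡ 1 − 0 = 1 (mod 3).
    Reduce coefficients mod 3: 1·t ≡ 1 (mod 3).
    So t ≡ 1 (mod 3).
    Then x = 0 + 13·1 = 13, valid modulo lcm(13, 3) = 39: x ≡ 13 (mod 39).
  Combine with x ≡ 3 (mod 7): since gcd(39, 7) = 1, we get a unique residue mod 273.
    Write x = 13 + 39·t and substitute into x ≡ 3 (mod 7): 39·t ≡ 3 − 13 = -10 (mod 7).
    Reduce coefficients mod 7: 4·t ≡ 4 (mod 7).
    The inverse of 4 mod 7 is 2 (since 4·2 = 8 = 1·7 + 1), so t ≡ 2·4 = 8 ≡ 1 (mod 7).
    Then x = 13 + 39·1 = 52, valid modulo lcm(39, 7) = 273: x ≡ 52 (mod 273).
Verify: 52 mod 13 = 0 ✓, 52 mod 3 = 1 ✓, 52 mod 7 = 3 ✓.

x ≡ 52 (mod 273).


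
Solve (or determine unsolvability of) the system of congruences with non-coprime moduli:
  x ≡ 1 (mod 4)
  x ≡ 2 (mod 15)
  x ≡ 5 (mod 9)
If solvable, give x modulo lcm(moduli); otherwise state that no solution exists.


Moduli 4, 15, 9 are not pairwise coprime, so CRT works modulo lcm(m_i) when all pairwise compatibility conditions hold.
Pairwise compatibility: gcd(m_i, m_j) must divide a_i - a_j for every pair.
Merge one congruence at a time:
  Start: x ≡ 1 (mod 4).
  Combine with x ≡ 2 (mod 15): gcd(4, 15) = 1; 2 - 1 = 1, which IS divisible by 1, so compatible.
    Write x = 1 + 4·t and substitute into x ≡ 2 (mod 15): 4·t ≡ 2 − 1 = 1 (mod 15).
    The inverse of 4 mod 15 is 4 (since 4·4 = 16 = 1·15 + 1), so t ≡ 4·1 = 4 ≡ 4 (mod 15).
    Then x = 1 + 4·4 = 17, valid modulo lcm(4, 15) = 60: x ≡ 17 (mod 60).
  Combine with x ≡ 5 (mod 9): gcd(60, 9) = 3; 5 - 17 = -12, which IS divisible by 3, so compatible.
    Write x = 17 + 60·t and substitute into x ≡ 5 (mod 9): 60·t ≡ 5 − 17 = -12 (mod 9).
    Divide the congruence (and modulus) by g = 3: 20·t ≡ -4 (mod 3).
    Reduce coefficients mod 3: 2·t ≡ 2 (mod 3).
    The inverse of 2 mod 3 is 2 (since 2·2 = 4 = 1·3 + 1), so t ≡ 2·2 = 4 ≡ 1 (mod 3).
    Then x = 17 + 60·1 = 77, valid modulo lcm(60, 9) = 180: x ≡ 77 (mod 180).
Verify: 77 mod 4 = 1, 77 mod 15 = 2, 77 mod 9 = 5.

x ≡ 77 (mod 180).


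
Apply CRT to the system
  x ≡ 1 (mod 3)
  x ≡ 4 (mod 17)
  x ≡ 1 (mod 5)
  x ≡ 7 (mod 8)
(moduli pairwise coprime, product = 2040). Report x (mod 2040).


Product of moduli M = 3 · 17 · 5 · 8 = 2040.
Merge one congruence at a time:
  Start: x ≡ 1 (mod 3).
  Combine with x ≡ 4 (mod 17); new modulus lcm = 51.
    Write x = 1 + 3·t and substitute into x ≡ 4 (mod 17): 3·t ≡ 4 − 1 = 3 (mod 17).
    The inverse of 3 mod 17 is 6 (since 3·6 = 18 = 1·17 + 1), so t ≡ 6·3 = 18 ≡ 1 (mod 17).
    Then x = 1 + 3·1 = 4, valid modulo lcm(3, 17) = 51: x ≡ 4 (mod 51).
  Combine with x ≡ 1 (mod 5); new modulus lcm = 255.
    Write x = 4 + 51·t and substitute into x ≡ 1 (mod 5): 51·t ≡ 1 − 4 = -3 (mod 5).
    Reduce coefficients mod 5: 1·t ≡ 2 (mod 5).
    So t ≡ 2 (mod 5).
    Then x = 4 + 51·2 = 106, valid modulo lcm(51, 5) = 255: x ≡ 106 (mod 255).
  Combine with x ≡ 7 (mod 8); new modulus lcm = 2040.
    Write x = 106 + 255·t and substitute into x ≡ 7 (mod 8): 255·t ≡ 7 − 106 = -99 (mod 8).
    Reduce coefficients mod 8: 7·t ≡ 5 (mod 8).
    The inverse of 7 mod 8 is 7 (since 7·7 = 49 = 6·8 + 1), so t ≡ 7·5 = 35 ≡ 3 (mod 8).
    Then x = 106 + 255·3 = 871, valid modulo lcm(255, 8) = 2040: x ≡ 871 (mod 2040).
Verify against each original: 871 mod 3 = 1, 871 mod 17 = 4, 871 mod 5 = 1, 871 mod 8 = 7.

x ≡ 871 (mod 2040).


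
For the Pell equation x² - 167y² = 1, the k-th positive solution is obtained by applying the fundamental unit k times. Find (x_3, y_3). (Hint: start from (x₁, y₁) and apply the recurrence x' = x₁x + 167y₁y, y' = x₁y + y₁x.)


Step 1: Find the fundamental solution (x₁, y₁) of x² - 167y² = 1.
  Expand √167 as a continued fraction. a₀ = ⌊√167⌋ = 12; iterate m_{k+1} = d_k·a_k − m_k, d_{k+1} = (167 − m_{k+1}²)/d_k, a_{k+1} = ⌊(a₀ + m_{k+1})/d_{k+1}⌋ (starting m₀ = 0, d₀ = 1), with convergents p_k = a_k·p_{k-1} + p_{k-2}, q_k = a_k·q_{k-1} + q_{k-2} (p₋₁ = 1, q₋₁ = 0):
  k = 0: a₀ = 12; p₀/q₀ = 12/1; p₀² − 167·q₀² = 144 − 167 = -23.
  k = 1: m = 12, d = 23, a = ⌊(12 + 12)/23⌋ = 1; p/q = (1·12 + 1)/(1·1 + 0) = 13/1; p² − 167·q² = 169 − 167 = 2.
  k = 2: m = 11, d = 2, a = ⌊(12 + 11)/2⌋ = 11; p/q = (11·13 + 12)/(11·1 + 1) = 155/12; p² − 167·q² = 24025 − 24048 = -23.
  k = 3: m = 11, d = 23, a = ⌊(12 + 11)/23⌋ = 1; p/q = (1·155 + 13)/(1·12 + 1) = 168/13; p² − 167·q² = 28224 − 28223 = 1.
  The first convergent with p² − 167·q² = 1 gives the fundamental solution (x₁, y₁) = (168, 13).
Step 2: Apply the recurrence (x_{n+1}, y_{n+1}) = (x₁x_n + 167y₁y_n, x₁y_n + y₁x_n) repeatedly.
  From (x_1, y_1) = (168, 13): x_2 = 168·168 + 167·13·13 = 56447; y_2 = 168·13 + 13·168 = 4368.
  From (x_2, y_2) = (56447, 4368): x_3 = 168·56447 + 167·13·4368 = 18966024; y_3 = 168·4368 + 13·56447 = 1467635.
Step 3: Verify x_3² - 167·y_3² = 359710066368576 - 359710066368575 = 1 (should be 1). ✓

(x_1, y_1) = (168, 13); (x_3, y_3) = (18966024, 1467635).


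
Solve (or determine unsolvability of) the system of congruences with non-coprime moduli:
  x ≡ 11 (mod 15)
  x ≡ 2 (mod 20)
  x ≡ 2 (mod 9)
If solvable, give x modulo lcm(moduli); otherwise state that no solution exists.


Moduli 15, 20, 9 are not pairwise coprime, so CRT works modulo lcm(m_i) when all pairwise compatibility conditions hold.
Pairwise compatibility: gcd(m_i, m_j) must divide a_i - a_j for every pair.
Merge one congruence at a time:
  Start: x ≡ 11 (mod 15).
  Combine with x ≡ 2 (mod 20): gcd(15, 20) = 5, and 2 - 11 = -9 is NOT divisible by 5.
    ⇒ system is inconsistent (no integer solution).

No solution (the system is inconsistent).


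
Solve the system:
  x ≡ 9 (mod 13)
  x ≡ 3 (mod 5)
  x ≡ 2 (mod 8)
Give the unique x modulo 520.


Moduli 13, 5, 8 are pairwise coprime; by CRT there is a unique solution modulo M = 13 · 5 · 8 = 520.
Solve pairwise, accumulating the modulus:
  Start with x ≡ 9 (mod 13).
  Combine with x ≡ 3 (mod 5): since gcd(13, 5) = 1, we get a unique residue mod 65.
    Write x = 9 + 13·t and substitute into x ≡ 3 (mod 5): 13·t ≡ 3 − 9 = -6 (mod 5).
    Reduce coefficients mod 5: 3·t ≡ 4 (mod 5).
    The inverse of 3 mod 5 is 2 (since 3·2 = 6 = 1·5 + 1), so t ≡ 2·4 = 8 ≡ 3 (mod 5).
    Then x = 9 + 13·3 = 48, valid modulo lcm(13, 5) = 65: x ≡ 48 (mod 65).
  Combine with x ≡ 2 (mod 8): since gcd(65, 8) = 1, we get a unique residue mod 520.
    Write x = 48 + 65·t and substitute into x ≡ 2 (mod 8): 65·t ≡ 2 − 48 = -46 (mod 8).
    Reduce coefficients mod 8: 1·t ≡ 2 (mod 8).
    So t ≡ 2 (mod 8).
    Then x = 48 + 65·2 = 178, valid modulo lcm(65, 8) = 520: x ≡ 178 (mod 520).
Verify: 178 mod 13 = 9 ✓, 178 mod 5 = 3 ✓, 178 mod 8 = 2 ✓.

x ≡ 178 (mod 520).


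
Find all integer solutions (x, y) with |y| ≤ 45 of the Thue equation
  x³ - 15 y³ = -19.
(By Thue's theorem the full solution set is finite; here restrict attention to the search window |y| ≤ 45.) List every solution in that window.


The equation is x³ - 15y³ = -19. For fixed y, x³ = 15·y³ − 19, so a solution requires the RHS to be a perfect cube.
Strategy: iterate y from -45 to 45, compute RHS = 15·y³ − 19, and check whether it is a (positive or negative) perfect cube.
Check small values of y:
  y = 0: RHS = -19 is not a perfect cube.
  y = 1: RHS = -4 is not a perfect cube.
  y = -1: RHS = -34 is not a perfect cube.
  y = 2: RHS = 101 is not a perfect cube.
  y = -2: RHS = -139 is not a perfect cube.
  y = 3: RHS = 386 is not a perfect cube.
  y = -3: RHS = -424 is not a perfect cube.
Continuing the search up to |y| = 45 finds no solutions either.
No (x, y) in the scanned range satisfies the equation.

No integer solutions with |y| ≤ 45.


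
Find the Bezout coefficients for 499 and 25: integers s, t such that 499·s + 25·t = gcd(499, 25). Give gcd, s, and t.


Euclidean algorithm on (499, 25) — divide until remainder is 0:
  499 = 19 · 25 + 24
  25 = 1 · 24 + 1
  24 = 24 · 1 + 0
gcd(499, 25) = 1.
Track Bezout coefficients alongside the remainders: start with r₀ = 499 = a·1 + b·0 (s = 1, t = 0) and r₁ = 25 = a·0 + b·1 (s = 0, t = 1); each new remainder r_{k+1} = r_{k-1} − q_k·r_k inherits s_{k+1} = s_{k-1} − q_k·s_k, t_{k+1} = t_{k-1} − q_k·t_k, so r_k = a·s_k + b·t_k at every step:
  q = 19: r = 24, s = 1 − 19·0 = 1, t = 0 − 19·1 = -19  (check: 499·1 + 25·(-19) = 24)
  q = 1: r = 1, s = 0 − 1·1 = -1, t = 1 − 1·(-19) = 20  (check: 499·(-1) + 25·20 = 1)
The row with r = 1 (the gcd) gives the Bezout coefficients s = -1, t = 20.
Result: 499 · (-1) + 25 · (20) = 1.

gcd(499, 25) = 1; s = -1, t = 20 (check: 499·(-1) + 25·20 = 1).


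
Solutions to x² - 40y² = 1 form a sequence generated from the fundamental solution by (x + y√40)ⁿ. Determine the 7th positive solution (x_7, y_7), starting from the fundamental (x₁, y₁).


Step 1: Find the fundamental solution (x₁, y₁) of x² - 40y² = 1.
  Expand √40 as a continued fraction. a₀ = ⌊√40⌋ = 6; iterate m_{k+1} = d_k·a_k − m_k, d_{k+1} = (40 − m_{k+1}²)/d_k, a_{k+1} = ⌊(a₀ + m_{k+1})/d_{k+1}⌋ (starting m₀ = 0, d₀ = 1), with convergents p_k = a_k·p_{k-1} + p_{k-2}, q_k = a_k·q_{k-1} + q_{k-2} (p₋₁ = 1, q₋₁ = 0):
  k = 0: a₀ = 6; p₀/q₀ = 6/1; p₀² − 40·q₀² = 36 − 40 = -4.
  k = 1: m = 6, d = 4, a = ⌊(6 + 6)/4⌋ = 3; p/q = (3·6 + 1)/(3·1 + 0) = 19/3; p² − 40·q² = 361 − 360 = 1.
  The first convergent with p² − 40·q² = 1 gives the fundamental solution (x₁, y₁) = (19, 3).
Step 2: Apply the recurrence (x_{n+1}, y_{n+1}) = (x₁x_n + 40y₁y_n, x₁y_n + y₁x_n) repeatedly.
  From (x_1, y_1) = (19, 3): x_2 = 19·19 + 40·3·3 = 721; y_2 = 19·3 + 3·19 = 114.
  From (x_2, y_2) = (721, 114): x_3 = 19·721 + 40·3·114 = 27379; y_3 = 19·114 + 3·721 = 4329.
  From (x_3, y_3) = (27379, 4329): x_4 = 19·27379 + 40·3·4329 = 1039681; y_4 = 19·4329 + 3·27379 = 164388.
  From (x_4, y_4) = (1039681, 164388): x_5 = 19·1039681 + 40·3·164388 = 39480499; y_5 = 19·164388 + 3·1039681 = 6242415.
  From (x_5, y_5) = (39480499, 6242415): x_6 = 19·39480499 + 40·3·6242415 = 1499219281; y_6 = 19·6242415 + 3·39480499 = 237047382.
  From (x_6, y_6) = (1499219281, 237047382): x_7 = 19·1499219281 + 40·3·237047382 = 56930852179; y_7 = 19·237047382 + 3·1499219281 = 9001558101.
Step 3: Verify x_7² - 40·y_7² = 3241121929827149048041 - 3241121929827149048040 = 1 (should be 1). ✓

(x_1, y_1) = (19, 3); (x_7, y_7) = (56930852179, 9001558101).


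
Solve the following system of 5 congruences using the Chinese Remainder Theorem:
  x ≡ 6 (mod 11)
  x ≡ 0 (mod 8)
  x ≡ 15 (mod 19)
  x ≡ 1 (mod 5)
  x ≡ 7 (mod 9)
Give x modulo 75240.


Product of moduli M = 11 · 8 · 19 · 5 · 9 = 75240.
Merge one congruence at a time:
  Start: x ≡ 6 (mod 11).
  Combine with x ≡ 0 (mod 8); new modulus lcm = 88.
    Write x = 6 + 11·t and substitute into x ≡ 0 (mod 8): 11·t ≡ 0 − 6 = -6 (mod 8).
    Reduce coefficients mod 8: 3·t ≡ 2 (mod 8).
    The inverse of 3 mod 8 is 3 (since 3·3 = 9 = 1·8 + 1), so t ≡ 3·2 = 6 ≡ 6 (mod 8).
    Then x = 6 + 11·6 = 72, valid modulo lcm(11, 8) = 88: x ≡ 72 (mod 88).
  Combine with x ≡ 15 (mod 19); new modulus lcm = 1672.
    Write x = 72 + 88·t and substitute into x ≡ 15 (mod 19): 88·t ≡ 15 − 72 = -57 (mod 19).
    Reduce coefficients mod 19: 12·t ≡ 0 (mod 19).
    The inverse of 12 mod 19 is 8 (since 12·8 = 96 = 5·19 + 1), so t ≡ 8·0 = 0 ≡ 0 (mod 19).
    Then x = 72 + 88·0 = 72, valid modulo lcm(88, 19) = 1672: x ≡ 72 (mod 1672).
  Combine with x ≡ 1 (mod 5); new modulus lcm = 8360.
    Write x = 72 + 1672·t and substitute into x ≡ 1 (mod 5): 1672·t ≡ 1 − 72 = -71 (mod 5).
    Reduce coefficients mod 5: 2·t ≡ 4 (mod 5).
    The inverse of 2 mod 5 is 3 (since 2·3 = 6 = 1·5 + 1), so t ≡ 3·4 = 12 ≡ 2 (mod 5).
    Then x = 72 + 1672·2 = 3416, valid modulo lcm(1672, 5) = 8360: x ≡ 3416 (mod 8360).
  Combine with x ≡ 7 (mod 9); new modulus lcm = 75240.
    Write x = 3416 + 8360·t and substitute into x ≡ 7 (mod 9): 8360·t ≡ 7 − 3416 = -3409 (mod 9).
    Reduce coefficients mod 9: 8·t ≡ 2 (mod 9).
    The inverse of 8 mod 9 is 8 (since 8·8 = 64 = 7·9 + 1), so t ≡ 8·2 = 16 ≡ 7 (mod 9).
    Then x = 3416 + 8360·7 = 61936, valid modulo lcm(8360, 9) = 75240: x ≡ 61936 (mod 75240).
Verify against each original: 61936 mod 11 = 6, 61936 mod 8 = 0, 61936 mod 19 = 15, 61936 mod 5 = 1, 61936 mod 9 = 7.

x ≡ 61936 (mod 75240).


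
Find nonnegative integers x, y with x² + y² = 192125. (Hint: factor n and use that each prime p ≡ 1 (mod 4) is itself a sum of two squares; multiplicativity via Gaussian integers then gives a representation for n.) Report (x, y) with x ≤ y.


Step 1: Factor n = 192125 = 5^3 · 29 · 53.
Step 2: Check the mod-4 condition on each prime factor: 5 ≡ 1 (mod 4), exponent 3; 29 ≡ 1 (mod 4), exponent 1; 53 ≡ 1 (mod 4), exponent 1.
All primes ≡ 3 (mod 4) appear to even exponent (or don't appear), so by the two-squares theorem n IS expressible as a sum of two squares.
Step 3: Build a representation. Group n = k² · m with k = 5 and m = 5 · 29 · 53 = 7685 (a product of primes ≡ 1 (mod 4)); a representation of m scales to one of n via (k·x)² + (k·y)² = k²(x² + y²). Each prime p ≡ 1 (mod 4) is itself a sum of two squares; find a² by testing p − a² for a perfect square:
  5: 5 − 1² = 4 = 2² ⇒ 5 = 1² + 2².
  29: 29 − 1² = 28, 29 − 2² = 25 = 5² ⇒ 29 = 2² + 5².
  53: 53 − 1² = 52, 53 − 2² = 49 = 7² ⇒ 53 = 2² + 7².
  Combine using the Brahmagupta–Fibonacci identity (a² + b²)(c² + d²) = (ac − bd)² + (ad + bc)² = (ac + bd)² + (ad − bc)²:
  5 · 29 = 145: from (1² + 2²)(2² + 5²), take (1·2 − 2·5, 1·5 + 2·2) = (2 − 10, 5 + 4) = (-8, 9); dropping signs (only squares matter) gives (8, 9); check 8² + 9² = 64 + 81 = 145 ✓.
  145 · 53 = 7685: from (8² + 9²)(2² + 7²), take (8·2 − 9·7, 8·7 + 9·2) = (16 − 63, 56 + 18) = (-47, 74); dropping signs (only squares matter) gives (47, 74); check 47² + 74² = 2209 + 5476 = 7685 ✓.
  Scale by k = 5: (5·47, 5·74) = (235, 370).
Step 4: Order so x ≤ y and verify: 235² + 370² = 55225 + 136900 = 192125 = n. ✓

n = 192125 = 235² + 370² (one valid representation with x ≤ y).


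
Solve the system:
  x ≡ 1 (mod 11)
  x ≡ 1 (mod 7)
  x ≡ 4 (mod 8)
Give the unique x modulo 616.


Moduli 11, 7, 8 are pairwise coprime; by CRT there is a unique solution modulo M = 11 · 7 · 8 = 616.
Solve pairwise, accumulating the modulus:
  Start with x ≡ 1 (mod 11).
  Combine with x ≡ 1 (mod 7): since gcd(11, 7) = 1, we get a unique residue mod 77.
    Write x = 1 + 11·t and substitute into x ≡ 1 (mod 7): 11·t ≡ 1 − 1 = 0 (mod 7).
    Reduce coefficients mod 7: 4·t ≡ 0 (mod 7).
    The inverse of 4 mod 7 is 2 (since 4·2 = 8 = 1·7 + 1), so t ≡ 2·0 = 0 ≡ 0 (mod 7).
    Then x = 1 + 11·0 = 1, valid modulo lcm(11, 7) = 77: x ≡ 1 (mod 77).
  Combine with x ≡ 4 (mod 8): since gcd(77, 8) = 1, we get a unique residue mod 616.
    Write x = 1 + 77·t and substitute into x ≡ 4 (mod 8): 77·t ≡ 4 − 1 = 3 (mod 8).
    Reduce coefficients mod 8: 5·t ≡ 3 (mod 8).
    The inverse of 5 mod 8 is 5 (since 5·5 = 25 = 3·8 + 1), so t ≡ 5·3 = 15 ≡ 7 (mod 8).
    Then x = 1 + 77·7 = 540, valid modulo lcm(77, 8) = 616: x ≡ 540 (mod 616).
Verify: 540 mod 11 = 1 ✓, 540 mod 7 = 1 ✓, 540 mod 8 = 4 ✓.

x ≡ 540 (mod 616).


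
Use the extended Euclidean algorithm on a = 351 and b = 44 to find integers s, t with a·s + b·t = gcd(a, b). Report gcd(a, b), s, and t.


Euclidean algorithm on (351, 44) — divide until remainder is 0:
  351 = 7 · 44 + 43
  44 = 1 · 43 + 1
  43 = 43 · 1 + 0
gcd(351, 44) = 1.
Track Bezout coefficients alongside the remainders: start with r₀ = 351 = a·1 + b·0 (s = 1, t = 0) and r₁ = 44 = a·0 + b·1 (s = 0, t = 1); each new remainder r_{k+1} = r_{k-1} − q_k·r_k inherits s_{k+1} = s_{k-1} − q_k·s_k, t_{k+1} = t_{k-1} − q_k·t_k, so r_k = a·s_k + b·t_k at every step:
  q = 7: r = 43, s = 1 − 7·0 = 1, t = 0 − 7·1 = -7  (check: 351·1 + 44·(-7) = 43)
  q = 1: r = 1, s = 0 − 1·1 = -1, t = 1 − 1·(-7) = 8  (check: 351·(-1) + 44·8 = 1)
The row with r = 1 (the gcd) gives the Bezout coefficients s = -1, t = 8.
Result: 351 · (-1) + 44 · (8) = 1.

gcd(351, 44) = 1; s = -1, t = 8 (check: 351·(-1) + 44·8 = 1).
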